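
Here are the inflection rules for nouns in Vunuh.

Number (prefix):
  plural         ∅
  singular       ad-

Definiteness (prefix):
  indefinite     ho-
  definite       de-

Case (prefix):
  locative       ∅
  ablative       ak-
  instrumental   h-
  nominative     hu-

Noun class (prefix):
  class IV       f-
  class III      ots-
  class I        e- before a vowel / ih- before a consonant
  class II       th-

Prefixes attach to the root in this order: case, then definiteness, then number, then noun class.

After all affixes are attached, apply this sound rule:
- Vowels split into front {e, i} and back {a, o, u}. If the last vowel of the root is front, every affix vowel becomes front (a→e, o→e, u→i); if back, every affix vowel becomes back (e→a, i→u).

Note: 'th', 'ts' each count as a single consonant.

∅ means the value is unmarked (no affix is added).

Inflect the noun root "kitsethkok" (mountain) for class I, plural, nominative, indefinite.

Attach case nominative hu- → hukitsethkok.
Attach definiteness indefinite ho- → hohukitsethkok.
number = plural: zero marking, form stays hohukitsethkok.
Attach noun class class I ih- (before consonant 'h') → ihhohukitsethkok.
Apply vowel harmony: ihhohukitsethkok → uhhohukitsethkok.

uhhohukitsethkok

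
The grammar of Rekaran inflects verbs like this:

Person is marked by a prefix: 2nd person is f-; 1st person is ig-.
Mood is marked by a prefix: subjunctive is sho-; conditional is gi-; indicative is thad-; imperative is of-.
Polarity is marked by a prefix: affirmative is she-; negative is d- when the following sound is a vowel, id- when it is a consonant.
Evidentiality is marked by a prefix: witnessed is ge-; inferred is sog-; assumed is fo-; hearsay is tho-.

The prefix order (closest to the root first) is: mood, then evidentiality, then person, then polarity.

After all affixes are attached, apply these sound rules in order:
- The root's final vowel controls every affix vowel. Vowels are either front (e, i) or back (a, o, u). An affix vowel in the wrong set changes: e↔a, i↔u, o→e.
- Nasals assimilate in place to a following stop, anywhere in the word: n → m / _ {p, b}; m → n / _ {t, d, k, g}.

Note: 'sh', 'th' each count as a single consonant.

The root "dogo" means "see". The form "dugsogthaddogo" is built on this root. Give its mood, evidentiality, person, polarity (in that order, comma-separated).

Segment: d-ig-sog-thad-dogo.
mood: thad- → indicative.
evidentiality: sog- → inferred.
person: ig- → 1st person.
polarity: d/id- → negative.

indicative, inferred, 1st person, negative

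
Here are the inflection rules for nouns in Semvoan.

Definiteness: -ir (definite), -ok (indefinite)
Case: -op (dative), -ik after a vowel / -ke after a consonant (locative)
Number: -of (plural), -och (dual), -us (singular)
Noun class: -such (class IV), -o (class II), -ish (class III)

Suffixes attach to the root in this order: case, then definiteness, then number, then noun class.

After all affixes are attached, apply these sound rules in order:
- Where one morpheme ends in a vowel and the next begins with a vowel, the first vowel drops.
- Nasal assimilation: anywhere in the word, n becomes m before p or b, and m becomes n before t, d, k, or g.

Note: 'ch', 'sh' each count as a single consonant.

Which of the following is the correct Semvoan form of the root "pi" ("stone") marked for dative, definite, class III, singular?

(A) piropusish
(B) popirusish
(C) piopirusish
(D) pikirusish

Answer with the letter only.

B

Attach case dative -op → piop.
Attach definiteness definite -ir → piopir.
Attach number singular -us → piopirus.
Attach noun class class III -ish → piopirusish.
Apply vowel deletion: piopirusish → popirusish.
Nasal assimilation: no change.
So the correct form is popirusish, option (B).
(D) pikirusish is wrong: it uses locative instead of dative for case.
(C) piopirusish is wrong: it fails to apply the sound rule(s).
(A) piropusish is wrong: it has the affixes in the wrong order.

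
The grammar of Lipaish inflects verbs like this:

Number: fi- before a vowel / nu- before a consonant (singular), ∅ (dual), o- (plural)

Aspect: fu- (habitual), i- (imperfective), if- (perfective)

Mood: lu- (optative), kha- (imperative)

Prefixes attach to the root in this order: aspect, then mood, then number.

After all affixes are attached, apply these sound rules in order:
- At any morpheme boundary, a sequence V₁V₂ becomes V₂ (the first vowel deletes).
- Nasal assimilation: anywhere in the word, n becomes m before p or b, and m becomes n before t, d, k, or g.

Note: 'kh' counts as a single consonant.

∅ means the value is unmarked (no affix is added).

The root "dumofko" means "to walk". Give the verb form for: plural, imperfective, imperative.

okhidumofko

Attach aspect imperfective i- → idumofko.
Attach mood imperative kha- → khaidumofko.
Attach number plural o- → okhaidumofko.
Apply vowel deletion: okhaidumofko → okhidumofko.
Nasal assimilation: no change.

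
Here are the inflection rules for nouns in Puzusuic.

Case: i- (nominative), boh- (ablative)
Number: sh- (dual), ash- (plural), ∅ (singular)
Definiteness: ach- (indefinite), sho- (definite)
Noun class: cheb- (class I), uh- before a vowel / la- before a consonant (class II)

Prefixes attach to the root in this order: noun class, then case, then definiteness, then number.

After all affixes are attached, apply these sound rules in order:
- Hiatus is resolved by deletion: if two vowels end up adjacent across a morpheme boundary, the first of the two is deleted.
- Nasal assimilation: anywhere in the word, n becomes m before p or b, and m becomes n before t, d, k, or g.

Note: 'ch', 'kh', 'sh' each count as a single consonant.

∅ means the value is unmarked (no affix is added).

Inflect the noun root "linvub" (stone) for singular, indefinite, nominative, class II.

achilalinvub

Attach noun class class II la- (before consonant 'l') → lalinvub.
Attach case nominative i- → ilalinvub.
Attach definiteness indefinite ach- → achilalinvub.
number = singular: zero marking, form stays achilalinvub.
Vowel deletion: no change.
Nasal assimilation: no change.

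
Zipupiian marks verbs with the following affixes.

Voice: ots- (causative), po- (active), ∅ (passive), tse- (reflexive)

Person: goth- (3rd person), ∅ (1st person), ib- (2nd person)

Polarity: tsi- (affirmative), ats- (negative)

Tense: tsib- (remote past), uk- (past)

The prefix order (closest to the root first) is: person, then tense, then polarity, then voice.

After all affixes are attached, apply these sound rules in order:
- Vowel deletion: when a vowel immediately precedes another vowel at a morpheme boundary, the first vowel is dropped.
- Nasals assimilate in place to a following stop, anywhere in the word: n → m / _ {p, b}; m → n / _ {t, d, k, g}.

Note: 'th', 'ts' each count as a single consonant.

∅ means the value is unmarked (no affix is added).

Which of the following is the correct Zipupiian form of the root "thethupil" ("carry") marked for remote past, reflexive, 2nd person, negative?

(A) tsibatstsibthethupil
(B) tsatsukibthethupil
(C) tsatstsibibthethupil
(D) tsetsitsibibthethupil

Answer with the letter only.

Attach person 2nd person ib- → ibthethupil.
Attach tense remote past tsib- → tsibibthethupil.
Attach polarity negative ats- → atstsibibthethupil.
Attach voice reflexive tse- → tseatstsibibthethupil.
Apply vowel deletion: tseatstsibibthethupil → tsatstsibibthethupil.
Nasal assimilation: no change.
So the correct form is tsatstsibibthethupil, option (C).
(B) tsatsukibthethupil is wrong: it uses past instead of remote past for tense.
(A) tsibatstsibthethupil is wrong: it has the affixes in the wrong order.
(D) tsetsitsibibthethupil is wrong: it uses affirmative instead of negative for polarity.

C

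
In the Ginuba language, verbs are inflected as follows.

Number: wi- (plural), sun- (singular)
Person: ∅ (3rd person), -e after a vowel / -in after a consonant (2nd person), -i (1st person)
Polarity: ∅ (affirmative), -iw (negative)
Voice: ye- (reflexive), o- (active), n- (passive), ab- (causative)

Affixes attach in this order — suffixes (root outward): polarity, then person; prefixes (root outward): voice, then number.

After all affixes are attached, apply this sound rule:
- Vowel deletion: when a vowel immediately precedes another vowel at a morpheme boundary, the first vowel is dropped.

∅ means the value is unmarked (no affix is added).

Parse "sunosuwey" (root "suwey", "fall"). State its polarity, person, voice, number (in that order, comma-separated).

Segment: sun-o-suwey.
polarity: ∅ → affirmative.
person: ∅ → 3rd person.
voice: o- → active.
number: sun- → singular.

affirmative, 3rd person, active, singular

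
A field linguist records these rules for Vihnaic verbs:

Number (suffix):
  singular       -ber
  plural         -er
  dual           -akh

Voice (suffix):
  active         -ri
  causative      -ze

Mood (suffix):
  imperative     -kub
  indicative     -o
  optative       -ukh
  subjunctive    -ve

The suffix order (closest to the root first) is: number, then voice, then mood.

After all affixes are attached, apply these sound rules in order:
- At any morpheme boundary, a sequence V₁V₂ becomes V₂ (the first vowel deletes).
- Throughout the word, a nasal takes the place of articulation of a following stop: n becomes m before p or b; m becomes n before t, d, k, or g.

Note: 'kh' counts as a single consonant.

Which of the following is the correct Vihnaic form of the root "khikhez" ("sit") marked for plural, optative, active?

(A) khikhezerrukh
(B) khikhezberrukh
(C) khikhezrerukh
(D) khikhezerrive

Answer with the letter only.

A

Attach number plural -er → khikhezer.
Attach voice active -ri → khikhezerri.
Attach mood optative -ukh → khikhezerriukh.
Apply vowel deletion: khikhezerriukh → khikhezerrukh.
Nasal assimilation: no change.
So the correct form is khikhezerrukh, option (A).
(D) khikhezerrive is wrong: it uses subjunctive instead of optative for mood.
(B) khikhezberrukh is wrong: it uses singular instead of plural for number.
(C) khikhezrerukh is wrong: it has the affixes in the wrong order.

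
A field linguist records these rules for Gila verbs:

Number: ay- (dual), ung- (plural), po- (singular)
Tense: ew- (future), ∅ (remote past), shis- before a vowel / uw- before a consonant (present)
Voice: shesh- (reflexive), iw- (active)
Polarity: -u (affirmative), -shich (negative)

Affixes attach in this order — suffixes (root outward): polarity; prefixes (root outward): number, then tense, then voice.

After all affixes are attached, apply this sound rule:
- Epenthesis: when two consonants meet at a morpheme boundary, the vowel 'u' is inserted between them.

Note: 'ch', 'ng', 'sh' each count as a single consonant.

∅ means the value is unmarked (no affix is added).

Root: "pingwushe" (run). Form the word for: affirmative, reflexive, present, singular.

sheshuwupopingwusheu

Attach number singular po- → popingwushe.
Attach tense present uw- (before consonant 'p') → uwpopingwushe.
Attach voice reflexive shesh- → sheshuwpopingwushe.
Attach polarity affirmative -u → sheshuwpopingwusheu.
Apply epenthesis: sheshuwpopingwusheu → sheshuwupopingwusheu.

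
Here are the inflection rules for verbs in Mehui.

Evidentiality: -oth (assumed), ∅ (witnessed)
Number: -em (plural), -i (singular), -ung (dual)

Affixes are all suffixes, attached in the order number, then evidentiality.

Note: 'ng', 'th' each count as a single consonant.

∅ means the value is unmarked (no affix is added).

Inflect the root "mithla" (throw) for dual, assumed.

Attach number dual -ung → mithlaung.
Attach evidentiality assumed -oth → mithlaungoth.

mithlaungoth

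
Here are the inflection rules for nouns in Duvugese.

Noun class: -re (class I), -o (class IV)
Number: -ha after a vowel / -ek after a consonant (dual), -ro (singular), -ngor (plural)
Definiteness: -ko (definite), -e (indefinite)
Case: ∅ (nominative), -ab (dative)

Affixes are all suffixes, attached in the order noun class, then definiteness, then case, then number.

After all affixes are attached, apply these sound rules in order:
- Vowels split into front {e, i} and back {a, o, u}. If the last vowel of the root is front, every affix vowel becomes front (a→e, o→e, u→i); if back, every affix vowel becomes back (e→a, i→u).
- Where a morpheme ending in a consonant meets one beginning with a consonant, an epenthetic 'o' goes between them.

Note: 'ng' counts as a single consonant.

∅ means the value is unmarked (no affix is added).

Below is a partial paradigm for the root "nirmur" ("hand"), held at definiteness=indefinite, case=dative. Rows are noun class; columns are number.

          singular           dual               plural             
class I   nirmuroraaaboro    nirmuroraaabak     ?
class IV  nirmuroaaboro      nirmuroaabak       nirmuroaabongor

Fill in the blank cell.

Attach noun class class I -re → nirmurre.
Attach definiteness indefinite -e → nirmurree.
Attach case dative -ab → nirmurreeab.
Attach number plural -ngor → nirmurreeabngor.
Apply vowel harmony: nirmurreeabngor → nirmurraaabngor.
Apply epenthesis: nirmurraaabngor → nirmuroraaabongor.

nirmuroraaabongor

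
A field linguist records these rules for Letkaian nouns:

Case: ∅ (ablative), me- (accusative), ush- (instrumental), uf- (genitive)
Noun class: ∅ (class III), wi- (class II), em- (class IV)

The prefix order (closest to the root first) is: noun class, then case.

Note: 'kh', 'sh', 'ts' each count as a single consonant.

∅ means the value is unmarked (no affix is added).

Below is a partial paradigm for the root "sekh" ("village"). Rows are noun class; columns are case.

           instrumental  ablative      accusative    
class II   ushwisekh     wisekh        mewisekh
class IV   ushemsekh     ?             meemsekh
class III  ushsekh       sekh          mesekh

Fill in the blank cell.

Attach noun class class IV em- → emsekh.
case = ablative: zero marking, form stays emsekh.

emsekh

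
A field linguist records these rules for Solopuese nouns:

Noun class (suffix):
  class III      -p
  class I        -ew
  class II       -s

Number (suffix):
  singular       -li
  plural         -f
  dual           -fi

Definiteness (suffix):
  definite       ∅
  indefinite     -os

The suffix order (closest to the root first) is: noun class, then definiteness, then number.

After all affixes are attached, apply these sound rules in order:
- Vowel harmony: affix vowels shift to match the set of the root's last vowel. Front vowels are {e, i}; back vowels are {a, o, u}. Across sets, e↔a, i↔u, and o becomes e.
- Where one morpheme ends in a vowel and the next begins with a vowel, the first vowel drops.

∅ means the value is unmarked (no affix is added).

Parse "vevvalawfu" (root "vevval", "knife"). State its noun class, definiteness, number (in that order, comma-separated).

Segment: vevval-ew-fi.
noun class: -ew → class I.
definiteness: ∅ → definite.
number: -fi → dual.

class I, definite, dual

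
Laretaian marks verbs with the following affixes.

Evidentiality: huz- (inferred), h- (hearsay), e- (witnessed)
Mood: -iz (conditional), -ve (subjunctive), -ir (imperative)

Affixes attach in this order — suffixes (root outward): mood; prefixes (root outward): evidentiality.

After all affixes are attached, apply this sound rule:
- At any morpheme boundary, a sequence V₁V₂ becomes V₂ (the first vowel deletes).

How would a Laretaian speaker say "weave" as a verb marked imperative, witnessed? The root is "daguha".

Attach evidentiality witnessed e- → edaguha.
Attach mood imperative -ir → edaguhair.
Apply vowel deletion: edaguhair → edaguhir.

edaguhir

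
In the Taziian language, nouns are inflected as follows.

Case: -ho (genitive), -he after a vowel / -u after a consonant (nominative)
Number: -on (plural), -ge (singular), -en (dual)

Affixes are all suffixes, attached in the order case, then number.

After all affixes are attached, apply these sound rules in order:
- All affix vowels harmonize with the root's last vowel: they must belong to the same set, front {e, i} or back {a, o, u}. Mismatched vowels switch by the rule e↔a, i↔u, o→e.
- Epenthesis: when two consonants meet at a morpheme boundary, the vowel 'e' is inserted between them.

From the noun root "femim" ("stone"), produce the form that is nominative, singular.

femimige

Attach case nominative -u (after consonant 'm') → femimu.
Attach number singular -ge → femimuge.
Apply vowel harmony: femimuge → femimige.
Epenthesis: no change.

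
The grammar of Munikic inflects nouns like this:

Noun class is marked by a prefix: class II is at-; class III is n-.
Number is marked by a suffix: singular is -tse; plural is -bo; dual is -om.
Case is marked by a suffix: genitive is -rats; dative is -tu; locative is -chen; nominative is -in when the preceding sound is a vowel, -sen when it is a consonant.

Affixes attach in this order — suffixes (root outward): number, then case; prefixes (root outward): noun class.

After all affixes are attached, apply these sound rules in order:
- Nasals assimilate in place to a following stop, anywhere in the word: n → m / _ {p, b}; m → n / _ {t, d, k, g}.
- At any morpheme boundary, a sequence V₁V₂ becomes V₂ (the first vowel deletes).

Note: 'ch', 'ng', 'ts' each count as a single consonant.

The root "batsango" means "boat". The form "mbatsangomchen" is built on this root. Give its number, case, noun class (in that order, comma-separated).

Segment: n-batsango-om-chen.
number: -om → dual.
case: -chen → locative.
noun class: n- → class III.

dual, locative, class III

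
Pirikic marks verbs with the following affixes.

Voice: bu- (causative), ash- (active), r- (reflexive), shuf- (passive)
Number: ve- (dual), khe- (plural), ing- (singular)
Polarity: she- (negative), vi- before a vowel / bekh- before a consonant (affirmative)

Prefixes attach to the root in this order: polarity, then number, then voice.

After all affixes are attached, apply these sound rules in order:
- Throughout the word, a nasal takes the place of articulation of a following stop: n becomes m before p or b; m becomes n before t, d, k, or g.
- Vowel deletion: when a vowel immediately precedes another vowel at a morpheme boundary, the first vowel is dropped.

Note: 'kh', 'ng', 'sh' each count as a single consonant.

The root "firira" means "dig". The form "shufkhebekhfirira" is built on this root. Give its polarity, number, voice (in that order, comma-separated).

affirmative, plural, passive

Segment: shuf-khe-bekh-firira.
polarity: vi/bekh- → affirmative.
number: khe- → plural.
voice: shuf- → passive.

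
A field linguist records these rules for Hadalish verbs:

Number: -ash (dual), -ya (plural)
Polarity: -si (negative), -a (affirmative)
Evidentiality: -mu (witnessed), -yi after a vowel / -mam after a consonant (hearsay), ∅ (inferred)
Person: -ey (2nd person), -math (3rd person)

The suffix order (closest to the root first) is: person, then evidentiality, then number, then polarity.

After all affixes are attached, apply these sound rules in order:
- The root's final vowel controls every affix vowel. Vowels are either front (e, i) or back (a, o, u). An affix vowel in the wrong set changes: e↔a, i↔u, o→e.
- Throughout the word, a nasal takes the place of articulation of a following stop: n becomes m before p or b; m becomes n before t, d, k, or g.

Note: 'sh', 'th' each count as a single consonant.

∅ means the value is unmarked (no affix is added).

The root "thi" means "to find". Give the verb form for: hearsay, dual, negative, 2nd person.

Attach person 2nd person -ey → thiey.
Attach evidentiality hearsay -mam (after consonant 'y') → thieymam.
Attach number dual -ash → thieymamash.
Attach polarity negative -si → thieymamashsi.
Apply vowel harmony: thieymamashsi → thieymemeshsi.
Nasal assimilation: no change.

thieymemeshsi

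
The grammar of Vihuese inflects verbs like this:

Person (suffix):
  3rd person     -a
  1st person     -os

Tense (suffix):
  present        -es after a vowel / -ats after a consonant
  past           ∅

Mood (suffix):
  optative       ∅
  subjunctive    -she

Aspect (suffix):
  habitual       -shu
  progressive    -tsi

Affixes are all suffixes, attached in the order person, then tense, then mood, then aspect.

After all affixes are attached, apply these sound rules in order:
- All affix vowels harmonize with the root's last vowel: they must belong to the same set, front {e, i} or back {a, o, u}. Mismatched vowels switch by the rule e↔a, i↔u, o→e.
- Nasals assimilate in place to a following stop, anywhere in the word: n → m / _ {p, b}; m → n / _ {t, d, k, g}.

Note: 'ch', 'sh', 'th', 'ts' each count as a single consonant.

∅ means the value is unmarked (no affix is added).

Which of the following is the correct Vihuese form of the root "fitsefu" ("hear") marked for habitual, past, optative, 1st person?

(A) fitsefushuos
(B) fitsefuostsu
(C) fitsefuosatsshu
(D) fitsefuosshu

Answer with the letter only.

Attach person 1st person -os → fitsefuos.
tense = past: zero marking, form stays fitsefuos.
mood = optative: zero marking, form stays fitsefuos.
Attach aspect habitual -shu → fitsefuosshu.
Vowel harmony: no change.
Nasal assimilation: no change.
So the correct form is fitsefuosshu, option (D).
(C) fitsefuosatsshu is wrong: it uses present instead of past for tense.
(B) fitsefuostsu is wrong: it uses progressive instead of habitual for aspect.
(A) fitsefushuos is wrong: it has the affixes in the wrong order.

D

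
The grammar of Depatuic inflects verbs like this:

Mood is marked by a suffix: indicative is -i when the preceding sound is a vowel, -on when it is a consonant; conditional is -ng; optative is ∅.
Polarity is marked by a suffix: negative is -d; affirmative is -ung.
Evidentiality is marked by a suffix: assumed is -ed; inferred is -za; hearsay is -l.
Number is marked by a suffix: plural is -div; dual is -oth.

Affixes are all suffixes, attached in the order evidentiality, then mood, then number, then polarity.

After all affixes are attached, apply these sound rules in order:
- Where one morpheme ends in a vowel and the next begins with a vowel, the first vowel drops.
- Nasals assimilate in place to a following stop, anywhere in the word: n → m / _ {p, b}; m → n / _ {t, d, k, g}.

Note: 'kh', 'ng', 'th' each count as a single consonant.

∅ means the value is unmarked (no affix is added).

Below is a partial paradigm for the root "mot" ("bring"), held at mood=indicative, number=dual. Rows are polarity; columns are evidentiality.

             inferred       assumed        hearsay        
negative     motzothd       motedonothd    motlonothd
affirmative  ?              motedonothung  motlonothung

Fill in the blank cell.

motzothung

Attach evidentiality inferred -za → motza.
Attach mood indicative -i (after vowel 'a') → motzai.
Attach number dual -oth → motzaioth.
Attach polarity affirmative -ung → motzaiothung.
Apply vowel deletion: motzaiothung → motzothung.
Nasal assimilation: no change.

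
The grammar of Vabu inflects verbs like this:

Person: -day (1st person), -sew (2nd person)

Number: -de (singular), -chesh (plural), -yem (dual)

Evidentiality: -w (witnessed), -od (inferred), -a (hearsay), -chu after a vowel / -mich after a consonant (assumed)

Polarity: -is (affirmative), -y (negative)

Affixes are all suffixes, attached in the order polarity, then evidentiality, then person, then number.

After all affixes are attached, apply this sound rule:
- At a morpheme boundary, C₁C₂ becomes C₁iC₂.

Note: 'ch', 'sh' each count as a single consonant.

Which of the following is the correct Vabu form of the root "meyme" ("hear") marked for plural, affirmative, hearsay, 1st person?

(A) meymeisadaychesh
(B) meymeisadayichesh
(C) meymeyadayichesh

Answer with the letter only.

B

Attach polarity affirmative -is → meymeis.
Attach evidentiality hearsay -a → meymeisa.
Attach person 1st person -day → meymeisaday.
Attach number plural -chesh → meymeisadaychesh.
Apply epenthesis: meymeisadaychesh → meymeisadayichesh.
So the correct form is meymeisadayichesh, option (B).
(A) meymeisadaychesh is wrong: it fails to apply the sound rule(s).
(C) meymeyadayichesh is wrong: it uses negative instead of affirmative for polarity.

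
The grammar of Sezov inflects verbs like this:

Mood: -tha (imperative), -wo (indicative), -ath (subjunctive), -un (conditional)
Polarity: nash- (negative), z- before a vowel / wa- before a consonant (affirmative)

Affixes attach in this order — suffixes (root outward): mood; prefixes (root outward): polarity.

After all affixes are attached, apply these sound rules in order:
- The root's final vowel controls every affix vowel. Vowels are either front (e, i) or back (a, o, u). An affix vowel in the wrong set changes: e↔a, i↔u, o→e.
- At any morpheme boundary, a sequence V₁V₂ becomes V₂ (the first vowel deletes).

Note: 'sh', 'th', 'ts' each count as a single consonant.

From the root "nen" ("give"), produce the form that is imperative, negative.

Attach mood imperative -tha → nentha.
Attach polarity negative nash- → nashnentha.
Apply vowel harmony: nashnentha → neshnenthe.
Vowel deletion: no change.

neshnenthe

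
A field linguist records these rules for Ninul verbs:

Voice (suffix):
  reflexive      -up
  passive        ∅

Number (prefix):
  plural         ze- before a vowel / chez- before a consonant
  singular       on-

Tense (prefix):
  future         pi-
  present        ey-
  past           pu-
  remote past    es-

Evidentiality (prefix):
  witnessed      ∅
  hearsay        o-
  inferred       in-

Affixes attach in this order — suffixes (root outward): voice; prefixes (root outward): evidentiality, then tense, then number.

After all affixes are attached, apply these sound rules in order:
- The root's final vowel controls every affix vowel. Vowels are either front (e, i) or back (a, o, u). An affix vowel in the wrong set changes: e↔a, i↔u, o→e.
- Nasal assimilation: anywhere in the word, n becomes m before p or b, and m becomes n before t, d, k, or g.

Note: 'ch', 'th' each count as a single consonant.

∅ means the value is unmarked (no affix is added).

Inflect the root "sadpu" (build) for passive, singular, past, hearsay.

voice = passive: zero marking, form stays sadpu.
Attach evidentiality hearsay o- → osadpu.
Attach tense past pu- → puosadpu.
Attach number singular on- → onpuosadpu.
Vowel harmony: no change.
Apply nasal assimilation: onpuosadpu → ompuosadpu.

ompuosadpu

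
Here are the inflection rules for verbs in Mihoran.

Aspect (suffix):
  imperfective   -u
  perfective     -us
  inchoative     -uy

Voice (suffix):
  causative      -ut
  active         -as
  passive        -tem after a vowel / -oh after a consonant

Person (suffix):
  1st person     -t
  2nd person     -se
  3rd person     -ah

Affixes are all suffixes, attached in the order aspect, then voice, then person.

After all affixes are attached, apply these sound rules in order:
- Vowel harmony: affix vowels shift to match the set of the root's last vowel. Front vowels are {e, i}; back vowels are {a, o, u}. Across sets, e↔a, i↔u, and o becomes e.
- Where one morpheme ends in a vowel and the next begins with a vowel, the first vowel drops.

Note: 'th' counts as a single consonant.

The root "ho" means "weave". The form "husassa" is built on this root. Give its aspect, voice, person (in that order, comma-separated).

Segment: ho-us-as-se.
aspect: -us → perfective.
voice: -as → active.
person: -se → 2nd person.

perfective, active, 2nd person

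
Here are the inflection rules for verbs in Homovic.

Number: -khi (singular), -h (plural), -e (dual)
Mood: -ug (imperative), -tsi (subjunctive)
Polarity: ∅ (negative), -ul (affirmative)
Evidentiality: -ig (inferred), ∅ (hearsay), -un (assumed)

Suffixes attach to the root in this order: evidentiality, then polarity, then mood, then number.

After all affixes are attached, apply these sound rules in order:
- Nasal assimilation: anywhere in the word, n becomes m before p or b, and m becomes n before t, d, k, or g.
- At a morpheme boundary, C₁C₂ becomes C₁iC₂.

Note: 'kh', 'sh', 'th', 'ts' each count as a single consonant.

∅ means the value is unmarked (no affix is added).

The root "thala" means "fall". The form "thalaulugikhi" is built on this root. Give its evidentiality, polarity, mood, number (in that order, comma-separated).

hearsay, affirmative, imperative, singular

Segment: thala-ul-ug-khi.
evidentiality: ∅ → hearsay.
polarity: -ul → affirmative.
mood: -ug → imperative.
number: -khi → singular.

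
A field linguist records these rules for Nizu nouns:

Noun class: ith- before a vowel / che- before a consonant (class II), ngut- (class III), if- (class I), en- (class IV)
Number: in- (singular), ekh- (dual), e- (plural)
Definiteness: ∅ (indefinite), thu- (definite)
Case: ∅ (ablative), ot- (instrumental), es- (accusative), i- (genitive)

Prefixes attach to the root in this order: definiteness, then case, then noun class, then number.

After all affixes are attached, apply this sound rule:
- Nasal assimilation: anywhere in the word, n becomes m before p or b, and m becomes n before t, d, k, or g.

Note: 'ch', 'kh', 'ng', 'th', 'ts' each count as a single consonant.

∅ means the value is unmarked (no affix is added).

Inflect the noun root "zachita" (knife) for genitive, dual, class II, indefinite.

definiteness = indefinite: zero marking, form stays zachita.
Attach case genitive i- → izachita.
Attach noun class class II ith- (before vowel 'i') → ithizachita.
Attach number dual ekh- → ekhithizachita.
Nasal assimilation: no change.

ekhithizachita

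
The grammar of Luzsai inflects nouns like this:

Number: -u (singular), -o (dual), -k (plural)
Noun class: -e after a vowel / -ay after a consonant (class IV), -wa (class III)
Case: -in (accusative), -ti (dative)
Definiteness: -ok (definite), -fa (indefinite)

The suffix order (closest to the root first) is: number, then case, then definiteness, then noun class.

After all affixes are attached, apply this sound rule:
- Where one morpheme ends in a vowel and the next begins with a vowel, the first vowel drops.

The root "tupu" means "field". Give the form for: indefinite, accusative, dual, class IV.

tupinfe

Attach number dual -o → tupuo.
Attach case accusative -in → tupuoin.
Attach definiteness indefinite -fa → tupuoinfa.
Attach noun class class IV -e (after vowel 'a') → tupuoinfae.
Apply vowel deletion: tupuoinfae → tupinfe.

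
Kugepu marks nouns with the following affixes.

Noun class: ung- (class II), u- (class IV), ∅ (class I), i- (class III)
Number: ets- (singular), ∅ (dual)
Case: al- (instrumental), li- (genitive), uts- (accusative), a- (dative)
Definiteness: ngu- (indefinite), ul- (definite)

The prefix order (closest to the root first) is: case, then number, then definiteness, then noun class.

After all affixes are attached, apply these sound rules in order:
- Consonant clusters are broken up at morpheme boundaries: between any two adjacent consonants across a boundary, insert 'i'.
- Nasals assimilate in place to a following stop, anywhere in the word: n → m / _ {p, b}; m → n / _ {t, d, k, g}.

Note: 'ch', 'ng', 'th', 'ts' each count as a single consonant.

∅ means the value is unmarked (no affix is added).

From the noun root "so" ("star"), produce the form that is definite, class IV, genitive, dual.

Attach case genitive li- → liso.
number = dual: zero marking, form stays liso.
Attach definiteness definite ul- → ulliso.
Attach noun class class IV u- → uulliso.
Apply epenthesis: uulliso → uuliliso.
Nasal assimilation: no change.

uuliliso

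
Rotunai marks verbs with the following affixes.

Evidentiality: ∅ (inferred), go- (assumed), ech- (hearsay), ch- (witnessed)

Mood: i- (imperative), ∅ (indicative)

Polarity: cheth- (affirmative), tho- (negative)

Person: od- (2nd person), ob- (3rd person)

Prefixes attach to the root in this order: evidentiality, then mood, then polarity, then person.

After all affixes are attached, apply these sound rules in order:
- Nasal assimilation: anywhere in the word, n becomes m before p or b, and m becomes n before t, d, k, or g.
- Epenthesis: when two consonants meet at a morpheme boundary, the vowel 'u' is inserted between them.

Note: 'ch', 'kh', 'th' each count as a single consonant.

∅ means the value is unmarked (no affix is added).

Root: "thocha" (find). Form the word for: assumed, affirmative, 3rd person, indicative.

obuchethugothocha

Attach evidentiality assumed go- → gothocha.
mood = indicative: zero marking, form stays gothocha.
Attach polarity affirmative cheth- → chethgothocha.
Attach person 3rd person ob- → obchethgothocha.
Nasal assimilation: no change.
Apply epenthesis: obchethgothocha → obuchethugothocha.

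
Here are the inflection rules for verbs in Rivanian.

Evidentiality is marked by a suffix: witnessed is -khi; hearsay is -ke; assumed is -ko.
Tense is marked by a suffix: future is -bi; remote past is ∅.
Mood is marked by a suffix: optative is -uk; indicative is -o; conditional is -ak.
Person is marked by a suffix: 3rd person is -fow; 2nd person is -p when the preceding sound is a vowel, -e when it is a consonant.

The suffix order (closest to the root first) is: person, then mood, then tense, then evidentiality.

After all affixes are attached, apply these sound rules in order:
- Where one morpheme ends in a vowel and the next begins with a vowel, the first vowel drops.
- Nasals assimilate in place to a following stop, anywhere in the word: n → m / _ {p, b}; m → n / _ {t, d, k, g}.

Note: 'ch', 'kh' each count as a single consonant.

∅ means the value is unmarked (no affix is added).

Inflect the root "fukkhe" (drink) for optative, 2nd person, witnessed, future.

Attach person 2nd person -p (after vowel 'e') → fukkhep.
Attach mood optative -uk → fukkhepuk.
Attach tense future -bi → fukkhepukbi.
Attach evidentiality witnessed -khi → fukkhepukbikhi.
Vowel deletion: no change.
Nasal assimilation: no change.

fukkhepukbikhi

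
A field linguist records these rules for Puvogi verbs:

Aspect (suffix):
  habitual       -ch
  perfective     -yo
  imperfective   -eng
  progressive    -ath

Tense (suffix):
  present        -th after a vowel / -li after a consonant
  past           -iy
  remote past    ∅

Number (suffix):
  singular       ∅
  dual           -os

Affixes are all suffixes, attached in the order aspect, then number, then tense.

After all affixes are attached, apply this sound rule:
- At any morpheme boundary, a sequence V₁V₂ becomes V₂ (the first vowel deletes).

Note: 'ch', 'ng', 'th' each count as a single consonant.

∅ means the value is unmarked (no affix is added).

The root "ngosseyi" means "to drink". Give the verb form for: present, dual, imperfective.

ngosseyengosli

Attach aspect imperfective -eng → ngosseyieng.
Attach number dual -os → ngosseyiengos.
Attach tense present -li (after consonant 's') → ngosseyiengosli.
Apply vowel deletion: ngosseyiengosli → ngosseyengosli.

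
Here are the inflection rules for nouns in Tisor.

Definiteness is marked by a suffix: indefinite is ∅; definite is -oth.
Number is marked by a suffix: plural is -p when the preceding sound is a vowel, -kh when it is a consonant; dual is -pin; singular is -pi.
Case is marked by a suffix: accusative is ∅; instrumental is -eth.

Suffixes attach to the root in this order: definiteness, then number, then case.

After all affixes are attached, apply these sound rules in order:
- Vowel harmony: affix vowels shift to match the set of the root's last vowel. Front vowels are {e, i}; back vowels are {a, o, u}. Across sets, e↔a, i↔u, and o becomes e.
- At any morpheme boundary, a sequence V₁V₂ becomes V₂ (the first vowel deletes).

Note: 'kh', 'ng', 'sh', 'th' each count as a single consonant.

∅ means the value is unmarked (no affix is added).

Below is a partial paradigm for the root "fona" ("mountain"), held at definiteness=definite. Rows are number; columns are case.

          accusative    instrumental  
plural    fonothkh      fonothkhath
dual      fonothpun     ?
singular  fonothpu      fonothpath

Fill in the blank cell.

fonothpunath

Attach definiteness definite -oth → fonaoth.
Attach number dual -pin → fonaothpin.
Attach case instrumental -eth → fonaothpineth.
Apply vowel harmony: fonaothpineth → fonaothpunath.
Apply vowel deletion: fonaothpunath → fonothpunath.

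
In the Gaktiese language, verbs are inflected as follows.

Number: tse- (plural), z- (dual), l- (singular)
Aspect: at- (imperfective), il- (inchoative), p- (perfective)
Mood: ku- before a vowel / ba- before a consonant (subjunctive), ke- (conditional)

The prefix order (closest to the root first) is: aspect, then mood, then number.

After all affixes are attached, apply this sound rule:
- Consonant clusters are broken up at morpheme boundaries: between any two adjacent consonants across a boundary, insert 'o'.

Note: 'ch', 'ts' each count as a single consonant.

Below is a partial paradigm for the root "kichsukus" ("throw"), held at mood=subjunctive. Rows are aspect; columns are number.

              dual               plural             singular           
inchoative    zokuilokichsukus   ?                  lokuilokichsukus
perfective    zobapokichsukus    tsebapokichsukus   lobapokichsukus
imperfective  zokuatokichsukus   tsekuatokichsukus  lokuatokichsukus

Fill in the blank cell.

Attach aspect inchoative il- → ilkichsukus.
Attach mood subjunctive ku- (before vowel 'i') → kuilkichsukus.
Attach number plural tse- → tsekuilkichsukus.
Apply epenthesis: tsekuilkichsukus → tsekuilokichsukus.

tsekuilokichsukus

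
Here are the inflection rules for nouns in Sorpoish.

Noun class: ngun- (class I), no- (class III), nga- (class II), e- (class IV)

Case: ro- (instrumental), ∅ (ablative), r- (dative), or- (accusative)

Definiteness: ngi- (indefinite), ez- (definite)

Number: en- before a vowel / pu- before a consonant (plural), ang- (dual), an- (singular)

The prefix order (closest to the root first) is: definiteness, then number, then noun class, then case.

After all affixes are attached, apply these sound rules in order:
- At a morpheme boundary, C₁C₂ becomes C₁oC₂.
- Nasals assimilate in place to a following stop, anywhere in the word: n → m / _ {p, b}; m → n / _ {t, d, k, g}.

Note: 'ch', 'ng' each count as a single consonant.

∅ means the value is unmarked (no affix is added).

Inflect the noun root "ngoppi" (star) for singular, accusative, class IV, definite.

oreanezongoppi

Attach definiteness definite ez- → ezngoppi.
Attach number singular an- → anezngoppi.
Attach noun class class IV e- → eanezngoppi.
Attach case accusative or- → oreanezngoppi.
Apply epenthesis: oreanezngoppi → oreanezongoppi.
Nasal assimilation: no change.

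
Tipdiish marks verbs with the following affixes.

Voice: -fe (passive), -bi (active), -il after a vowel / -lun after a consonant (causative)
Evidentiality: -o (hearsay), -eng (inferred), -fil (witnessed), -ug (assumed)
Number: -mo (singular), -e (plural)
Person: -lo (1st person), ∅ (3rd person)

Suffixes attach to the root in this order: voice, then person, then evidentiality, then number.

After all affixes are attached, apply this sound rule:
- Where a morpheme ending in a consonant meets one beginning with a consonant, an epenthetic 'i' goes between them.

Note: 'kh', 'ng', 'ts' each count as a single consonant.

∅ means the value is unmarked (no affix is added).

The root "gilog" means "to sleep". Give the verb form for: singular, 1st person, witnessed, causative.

gilogilunilofilimo

Attach voice causative -lun (after consonant 'g') → giloglun.
Attach person 1st person -lo → giloglunlo.
Attach evidentiality witnessed -fil → giloglunlofil.
Attach number singular -mo → giloglunlofilmo.
Apply epenthesis: giloglunlofilmo → gilogilunilofilimo.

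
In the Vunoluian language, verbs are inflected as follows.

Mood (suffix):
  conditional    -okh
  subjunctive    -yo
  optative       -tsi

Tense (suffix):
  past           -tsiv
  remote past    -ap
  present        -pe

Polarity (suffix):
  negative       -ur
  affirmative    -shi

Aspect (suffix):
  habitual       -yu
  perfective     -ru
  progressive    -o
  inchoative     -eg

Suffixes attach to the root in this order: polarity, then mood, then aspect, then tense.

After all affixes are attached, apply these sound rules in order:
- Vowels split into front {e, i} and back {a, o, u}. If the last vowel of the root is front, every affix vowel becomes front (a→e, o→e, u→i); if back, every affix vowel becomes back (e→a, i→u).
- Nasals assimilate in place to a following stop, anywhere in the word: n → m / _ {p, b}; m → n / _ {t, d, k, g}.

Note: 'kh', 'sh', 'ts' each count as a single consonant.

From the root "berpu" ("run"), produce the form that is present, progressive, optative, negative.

berpuurtsuopa

Attach polarity negative -ur → berpuur.
Attach mood optative -tsi → berpuurtsi.
Attach aspect progressive -o → berpuurtsio.
Attach tense present -pe → berpuurtsiope.
Apply vowel harmony: berpuurtsiope → berpuurtsuopa.
Nasal assimilation: no change.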